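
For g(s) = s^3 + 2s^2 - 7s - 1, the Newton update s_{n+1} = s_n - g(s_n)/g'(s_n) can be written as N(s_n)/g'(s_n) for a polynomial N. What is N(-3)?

-35

g'(s) = 3s^2 + 4s - 7.
N(s) = s·g'(s) - g(s) = s·(3s^2 + 4s - 7) - (s^3 + 2s^2 - 7s - 1) = 2s^3 + 2s^2 + 1.
N(-3) = -35.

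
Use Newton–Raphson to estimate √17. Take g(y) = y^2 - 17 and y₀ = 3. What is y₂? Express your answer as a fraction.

161/39

g'(y) = 2y.
g(3) = -8, g'(3) = 6, so y₁ = 3 - (-8)/6 = 13/3.
g(13/3) = 16/9, g'(13/3) = 26/3, so y₂ = (13/3) - (16/9)/(26/3) = 161/39.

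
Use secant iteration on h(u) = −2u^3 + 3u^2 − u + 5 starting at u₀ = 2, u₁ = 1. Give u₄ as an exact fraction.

391589/204794

h(2) = −1, h(1) = 5. u₂ = 1 − 5·(1 − 2)/(5 − (−1)) = 11/6.
h(1) = 5, h(11/6) = 25/27. u₃ = (11/6) − (25/27)·((11/6) − 1)/((25/27) − 5) = 89/44.
h(11/6) = 25/27, h(89/44) = −55375/42592. u₄ = (89/44) − (−55375/42592)·((89/44) − (11/6))/((−55375/42592) − (25/27)) = 391589/204794.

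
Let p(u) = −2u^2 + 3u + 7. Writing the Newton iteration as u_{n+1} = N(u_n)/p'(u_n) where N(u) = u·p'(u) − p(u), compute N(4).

p'(u) = −4u + 3.
N(u) = u·p'(u) − p(u) = u·(−4u + 3) − (−2u^2 + 3u + 7) = −2u^2 − 7.
N(4) = −39.

−39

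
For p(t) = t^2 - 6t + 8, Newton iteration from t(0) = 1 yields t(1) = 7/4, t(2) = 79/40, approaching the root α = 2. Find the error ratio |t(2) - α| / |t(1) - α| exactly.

1/10

t(1) - α = 7/4 - 2 = -1/4, so |t(1) - α| = 1/4.
t(2) - α = 79/40 - 2 = -1/40, so |t(2) - α| = 1/40.
Ratio = (1/40) / (1/4) = 1/10.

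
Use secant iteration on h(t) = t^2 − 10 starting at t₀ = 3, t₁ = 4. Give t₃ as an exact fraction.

h(3) = −1, h(4) = 6. t₂ = 4 − 6·(4 − 3)/(6 − (−1)) = 22/7.
h(4) = 6, h(22/7) = −6/49. t₃ = (22/7) − (−6/49)·((22/7) − 4)/((−6/49) − 6) = 79/25.

79/25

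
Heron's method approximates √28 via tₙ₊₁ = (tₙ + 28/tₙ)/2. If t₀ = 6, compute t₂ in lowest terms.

127/24

t₁ = (6 + 28/6)/2 = 16/3.
t₂ = (16/3 + 28/(16/3))/2 = 127/24.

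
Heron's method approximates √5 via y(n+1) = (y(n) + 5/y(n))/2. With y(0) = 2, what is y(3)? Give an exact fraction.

y(1) = (2 + 5/2)/2 = 9/4.
y(2) = (9/4 + 5/(9/4))/2 = 161/72.
y(3) = (161/72 + 5/(161/72))/2 = 51841/23184.

51841/23184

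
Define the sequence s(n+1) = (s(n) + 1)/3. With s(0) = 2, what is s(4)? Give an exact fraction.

s(1) = (2 + 1)/3 = 1.
s(2) = (1 + 1)/3 = 2/3.
s(3) = ((2/3) + 1)/3 = 5/9.
s(4) = ((5/9) + 1)/3 = 14/27.

14/27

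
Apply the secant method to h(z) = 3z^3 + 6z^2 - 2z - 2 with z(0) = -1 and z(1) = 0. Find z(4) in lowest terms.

-160100/335423

h(-1) = 3, h(0) = -2. z(2) = 0 - (-2)·(0 - (-1))/((-2) - 3) = -2/5.
h(0) = -2, h(-2/5) = -54/125. z(3) = (-2/5) - (-54/125)·((-2/5) - 0)/((-54/125) - (-2)) = -25/49.
h(-2/5) = -54/125, h(-25/49) = 21627/117649. z(4) = (-25/49) - (21627/117649)·((-25/49) - (-2/5))/((21627/117649) - (-54/125)) = -160100/335423.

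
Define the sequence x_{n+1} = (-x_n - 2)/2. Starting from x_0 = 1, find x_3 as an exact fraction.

-7/8

x_1 = (-1 - 2)/2 = -3/2.
x_2 = (-(-3/2) - 2)/2 = -1/4.
x_3 = (-(-1/4) - 2)/2 = -7/8.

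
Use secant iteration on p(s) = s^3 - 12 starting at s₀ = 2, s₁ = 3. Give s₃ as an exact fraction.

5602/2469

p(2) = -4, p(3) = 15. s₂ = 3 - 15·(3 - 2)/(15 - (-4)) = 42/19.
p(3) = 15, p(42/19) = -8220/6859. s₃ = (42/19) - (-8220/6859)·((42/19) - 3)/((-8220/6859) - 15) = 5602/2469.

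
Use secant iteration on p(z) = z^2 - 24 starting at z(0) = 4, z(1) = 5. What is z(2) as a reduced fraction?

44/9

p(4) = -8, p(5) = 1. z(2) = 5 - 1·(5 - 4)/(1 - (-8)) = 44/9.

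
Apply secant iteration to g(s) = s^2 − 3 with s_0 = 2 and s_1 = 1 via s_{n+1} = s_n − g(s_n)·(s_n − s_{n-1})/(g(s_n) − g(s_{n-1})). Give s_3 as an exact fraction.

g(2) = 1, g(1) = −2. s_2 = 1 − (−2)·(1 − 2)/((−2) − 1) = 5/3.
g(1) = −2, g(5/3) = −2/9. s_3 = (5/3) − (−2/9)·((5/3) − 1)/((−2/9) − (−2)) = 7/4.

7/4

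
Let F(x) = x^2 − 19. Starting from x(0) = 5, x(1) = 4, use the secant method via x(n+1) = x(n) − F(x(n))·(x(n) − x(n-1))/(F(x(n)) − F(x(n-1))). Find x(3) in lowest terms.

F(5) = 6, F(4) = −3. x(2) = 4 − (−3)·(4 − 5)/((−3) − 6) = 13/3.
F(4) = −3, F(13/3) = −2/9. x(3) = (13/3) − (−2/9)·((13/3) − 4)/((−2/9) − (−3)) = 109/25.

109/25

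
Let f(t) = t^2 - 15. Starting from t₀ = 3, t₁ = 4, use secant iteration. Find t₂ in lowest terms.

27/7

f(3) = -6, f(4) = 1. t₂ = 4 - 1·(4 - 3)/(1 - (-6)) = 27/7.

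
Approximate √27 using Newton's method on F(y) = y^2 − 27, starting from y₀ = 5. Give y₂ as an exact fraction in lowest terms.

F'(y) = 2y.
F(5) = −2, F'(5) = 10, so y₁ = 5 − (−2)/10 = 26/5.
F(26/5) = 1/25, F'(26/5) = 52/5, so y₂ = (26/5) − (1/25)/(52/5) = 1351/260.

1351/260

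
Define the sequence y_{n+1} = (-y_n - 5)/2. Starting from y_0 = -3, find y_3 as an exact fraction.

y_1 = (-(-3) - 5)/2 = -1.
y_2 = (-(-1) - 5)/2 = -2.
y_3 = (-(-2) - 5)/2 = -3/2.

-3/2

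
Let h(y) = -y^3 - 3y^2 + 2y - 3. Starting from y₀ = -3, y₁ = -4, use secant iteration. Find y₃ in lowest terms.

h(-3) = -9, h(-4) = 5. y₂ = (-4) - 5·((-4) - (-3))/(5 - (-9)) = -51/14.
h(-4) = 5, h(-51/14) = -4815/2744. y₃ = (-51/14) - (-4815/2744)·((-51/14) - (-4))/((-4815/2744) - 5) = -13848/3707.

-13848/3707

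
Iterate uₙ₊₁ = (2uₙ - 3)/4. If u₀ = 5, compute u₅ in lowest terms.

-83/64

u₁ = (2·5 - 3)/4 = 7/4.
u₂ = (2·(7/4) - 3)/4 = 1/8.
u₃ = (2·(1/8) - 3)/4 = -11/16.
u₄ = (2·(-11/16) - 3)/4 = -35/32.
u₅ = (2·(-35/32) - 3)/4 = -83/64.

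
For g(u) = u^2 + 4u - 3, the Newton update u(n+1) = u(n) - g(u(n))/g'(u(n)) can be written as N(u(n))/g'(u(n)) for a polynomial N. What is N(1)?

4

g'(u) = 2u + 4.
N(u) = u·g'(u) - g(u) = u·(2u + 4) - (u^2 + 4u - 3) = u^2 + 3.
N(1) = 4.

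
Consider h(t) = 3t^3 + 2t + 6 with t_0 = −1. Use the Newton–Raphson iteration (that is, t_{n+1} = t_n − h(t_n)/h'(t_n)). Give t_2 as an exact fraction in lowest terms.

h'(t) = 9t^2 + 2.
h(−1) = 1, h'(−1) = 11, so t_1 = (−1) − 1/11 = −12/11.
h(−12/11) = −102/1331, h'(−12/11) = 1538/121, so t_2 = (−12/11) − (−102/1331)/(1538/121) = −9177/8459.

−9177/8459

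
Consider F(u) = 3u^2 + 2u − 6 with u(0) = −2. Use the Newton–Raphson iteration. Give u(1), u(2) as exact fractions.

F'(u) = 6u + 2.
F(−2) = 2, F'(−2) = −10, so u(1) = (−2) − 2/(−10) = −9/5.
F(−9/5) = 3/25, F'(−9/5) = −44/5, so u(2) = (−9/5) − (3/25)/(−44/5) = −393/220.

u(1) = −9/5, u(2) = −393/220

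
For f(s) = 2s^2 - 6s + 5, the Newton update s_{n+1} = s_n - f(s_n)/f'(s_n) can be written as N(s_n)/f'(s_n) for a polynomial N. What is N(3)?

f'(s) = 4s - 6.
N(s) = s·f'(s) - f(s) = s·(4s - 6) - (2s^2 - 6s + 5) = 2s^2 - 5.
N(3) = 13.

13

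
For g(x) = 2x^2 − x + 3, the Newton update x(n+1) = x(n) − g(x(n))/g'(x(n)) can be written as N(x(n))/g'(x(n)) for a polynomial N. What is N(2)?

g'(x) = 4x − 1.
N(x) = x·g'(x) − g(x) = x·(4x − 1) − (2x^2 − x + 3) = 2x^2 − 3.
N(2) = 5.

5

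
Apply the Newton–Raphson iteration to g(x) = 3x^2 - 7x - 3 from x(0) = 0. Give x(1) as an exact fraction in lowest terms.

-3/7

g'(x) = 6x - 7.
g(0) = -3, g'(0) = -7, so x(1) = 0 - (-3)/(-7) = -3/7.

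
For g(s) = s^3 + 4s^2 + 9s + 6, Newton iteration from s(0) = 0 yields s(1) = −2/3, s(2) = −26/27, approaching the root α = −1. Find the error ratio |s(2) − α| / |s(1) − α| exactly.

s(1) − α = −2/3 − (−1) = −2/3 + 1 = 1/3, so |s(1) − α| = 1/3.
s(2) − α = −26/27 − (−1) = −26/27 + 1 = 1/27, so |s(2) − α| = 1/27.
Ratio = (1/27) / (1/3) = 1/9.

1/9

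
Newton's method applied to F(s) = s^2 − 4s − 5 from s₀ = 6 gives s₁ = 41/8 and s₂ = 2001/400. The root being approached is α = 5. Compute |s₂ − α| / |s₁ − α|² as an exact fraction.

s₁ − α = 41/8 − 5 = 1/8, so |s₁ − α| = 1/8.
s₂ − α = 2001/400 − 5 = 1/400, so |s₂ − α| = 1/400.
|s₁ − α|² = 1/64.
Ratio = (1/400) / (1/64) = 4/25.

4/25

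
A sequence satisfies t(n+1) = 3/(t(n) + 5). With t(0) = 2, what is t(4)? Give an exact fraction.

633/1169

t(1) = 3/(2 + 5) = 3/7.
t(2) = 3/(3/7 + 5) = 21/38.
t(3) = 3/(21/38 + 5) = 114/211.
t(4) = 3/(114/211 + 5) = 633/1169.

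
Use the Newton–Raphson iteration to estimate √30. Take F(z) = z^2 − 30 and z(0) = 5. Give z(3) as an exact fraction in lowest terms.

F'(z) = 2z.
F(5) = −5, F'(5) = 10, so z(1) = 5 − (−5)/10 = 11/2.
F(11/2) = 1/4, F'(11/2) = 11, so z(2) = (11/2) − (1/4)/11 = 241/44.
F(241/44) = 1/1936, F'(241/44) = 241/22, so z(3) = (241/44) − (1/1936)/(241/22) = 116161/21208.

116161/21208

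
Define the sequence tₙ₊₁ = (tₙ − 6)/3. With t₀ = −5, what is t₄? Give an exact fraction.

−245/81

t₁ = ((−5) − 6)/3 = −11/3.
t₂ = ((−11/3) − 6)/3 = −29/9.
t₃ = ((−29/9) − 6)/3 = −83/27.
t₄ = ((−83/27) − 6)/3 = −245/81.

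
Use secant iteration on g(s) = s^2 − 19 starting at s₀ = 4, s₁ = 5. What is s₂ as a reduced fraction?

g(4) = −3, g(5) = 6. s₂ = 5 − 6·(5 − 4)/(6 − (−3)) = 13/3.

13/3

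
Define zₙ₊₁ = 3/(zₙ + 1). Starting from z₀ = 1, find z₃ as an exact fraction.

z₁ = 3/(1 + 1) = 3/2.
z₂ = 3/(3/2 + 1) = 6/5.
z₃ = 3/(6/5 + 1) = 15/11.

15/11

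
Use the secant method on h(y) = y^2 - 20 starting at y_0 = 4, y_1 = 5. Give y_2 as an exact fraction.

40/9

h(4) = -4, h(5) = 5. y_2 = 5 - 5·(5 - 4)/(5 - (-4)) = 40/9.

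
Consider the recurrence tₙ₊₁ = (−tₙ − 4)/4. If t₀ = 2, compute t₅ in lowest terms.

t₁ = (−2 − 4)/4 = −3/2.
t₂ = (−(−3/2) − 4)/4 = −5/8.
t₃ = (−(−5/8) − 4)/4 = −27/32.
t₄ = (−(−27/32) − 4)/4 = −101/128.
t₅ = (−(−101/128) − 4)/4 = −411/512.

−411/512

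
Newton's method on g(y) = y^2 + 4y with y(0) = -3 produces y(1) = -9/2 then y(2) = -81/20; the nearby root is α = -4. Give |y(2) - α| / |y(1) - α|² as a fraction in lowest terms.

1/5

y(1) - α = -9/2 - (-4) = -9/2 + 4 = -1/2, so |y(1) - α| = 1/2.
y(2) - α = -81/20 - (-4) = -81/20 + 4 = -1/20, so |y(2) - α| = 1/20.
|y(1) - α|² = 1/4.
Ratio = (1/20) / (1/4) = 1/5.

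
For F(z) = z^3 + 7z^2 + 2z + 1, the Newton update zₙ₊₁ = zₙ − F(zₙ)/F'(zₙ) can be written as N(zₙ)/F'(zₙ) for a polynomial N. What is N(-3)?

F'(z) = 3z^2 + 14z + 2.
N(z) = z·F'(z) − F(z) = z·(3z^2 + 14z + 2) − (z^3 + 7z^2 + 2z + 1) = 2z^3 + 7z^2 − 1.
N(-3) = 8.

8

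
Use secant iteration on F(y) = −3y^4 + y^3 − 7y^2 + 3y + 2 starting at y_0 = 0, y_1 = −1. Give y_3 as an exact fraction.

−314/1343

F(0) = 2, F(−1) = −12. y_2 = (−1) − (−12)·((−1) − 0)/((−12) − 2) = −1/7.
F(−1) = −12, F(−1/7) = 3420/2401. y_3 = (−1/7) − (3420/2401)·((−1/7) − (−1))/((3420/2401) − (−12)) = −314/1343.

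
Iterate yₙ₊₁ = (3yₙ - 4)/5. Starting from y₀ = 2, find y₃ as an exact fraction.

y₁ = (3·2 - 4)/5 = 2/5.
y₂ = (3·(2/5) - 4)/5 = -14/25.
y₃ = (3·(-14/25) - 4)/5 = -142/125.

-142/125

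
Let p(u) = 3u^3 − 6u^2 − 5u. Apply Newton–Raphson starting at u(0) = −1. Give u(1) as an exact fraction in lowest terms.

−3/4

p'(u) = 9u^2 − 12u − 5.
p(−1) = −4, p'(−1) = 16, so u(1) = (−1) − (−4)/16 = −3/4.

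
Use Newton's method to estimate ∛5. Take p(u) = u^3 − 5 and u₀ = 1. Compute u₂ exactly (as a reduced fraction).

p'(u) = 3u^2.
p(1) = −4, p'(1) = 3, so u₁ = 1 − (−4)/3 = 7/3.
p(7/3) = 208/27, p'(7/3) = 49/3, so u₂ = (7/3) − (208/27)/(49/3) = 821/441.

821/441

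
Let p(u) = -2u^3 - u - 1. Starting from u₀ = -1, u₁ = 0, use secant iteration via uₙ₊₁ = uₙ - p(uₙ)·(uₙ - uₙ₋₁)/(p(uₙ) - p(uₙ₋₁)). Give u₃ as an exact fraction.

-9/11

p(-1) = 2, p(0) = -1. u₂ = 0 - (-1)·(0 - (-1))/((-1) - 2) = -1/3.
p(0) = -1, p(-1/3) = -16/27. u₃ = (-1/3) - (-16/27)·((-1/3) - 0)/((-16/27) - (-1)) = -9/11.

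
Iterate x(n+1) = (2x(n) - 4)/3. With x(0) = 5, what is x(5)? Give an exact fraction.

x(1) = (2·5 - 4)/3 = 2.
x(2) = (2·2 - 4)/3 = 0.
x(3) = (2·0 - 4)/3 = -4/3.
x(4) = (2·(-4/3) - 4)/3 = -20/9.
x(5) = (2·(-20/9) - 4)/3 = -76/27.

-76/27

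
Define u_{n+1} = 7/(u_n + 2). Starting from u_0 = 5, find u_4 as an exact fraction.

91/47

u_1 = 7/(5 + 2) = 1.
u_2 = 7/(1 + 2) = 7/3.
u_3 = 7/(7/3 + 2) = 21/13.
u_4 = 7/(21/13 + 2) = 91/47.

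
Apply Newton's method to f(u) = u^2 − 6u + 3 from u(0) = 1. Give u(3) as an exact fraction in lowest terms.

f'(u) = 2u − 6.
f(1) = −2, f'(1) = −4, so u(1) = 1 − (−2)/(−4) = 1/2.
f(1/2) = 1/4, f'(1/2) = −5, so u(2) = (1/2) − (1/4)/(−5) = 11/20.
f(11/20) = 1/400, f'(11/20) = −49/10, so u(3) = (11/20) − (1/400)/(−49/10) = 1079/1960.

1079/1960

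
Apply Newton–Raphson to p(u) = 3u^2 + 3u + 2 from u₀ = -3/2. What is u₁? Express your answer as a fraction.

p'(u) = 6u + 3.
p(-3/2) = 17/4, p'(-3/2) = -6, so u₁ = (-3/2) - (17/4)/(-6) = -19/24.

-19/24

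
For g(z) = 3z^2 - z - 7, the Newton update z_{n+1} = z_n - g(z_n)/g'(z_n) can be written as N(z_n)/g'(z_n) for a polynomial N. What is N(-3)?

g'(z) = 6z - 1.
N(z) = z·g'(z) - g(z) = z·(6z - 1) - (3z^2 - z - 7) = 3z^2 + 7.
N(-3) = 34.

34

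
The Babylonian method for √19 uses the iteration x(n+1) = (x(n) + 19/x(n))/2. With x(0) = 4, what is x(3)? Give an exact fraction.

11916881/2733920

x(1) = (4 + 19/4)/2 = 35/8.
x(2) = (35/8 + 19/(35/8))/2 = 2441/560.
x(3) = (2441/560 + 19/(2441/560))/2 = 11916881/2733920.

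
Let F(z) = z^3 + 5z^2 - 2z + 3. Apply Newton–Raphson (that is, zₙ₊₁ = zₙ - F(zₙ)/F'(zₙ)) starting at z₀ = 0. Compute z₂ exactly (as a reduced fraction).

F'(z) = 3z^2 + 10z - 2.
F(0) = 3, F'(0) = -2, so z₁ = 0 - 3/(-2) = 3/2.
F(3/2) = 117/8, F'(3/2) = 79/4, so z₂ = (3/2) - (117/8)/(79/4) = 60/79.

60/79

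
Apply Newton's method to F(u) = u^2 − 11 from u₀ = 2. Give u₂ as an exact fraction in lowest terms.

F'(u) = 2u.
F(2) = −7, F'(2) = 4, so u₁ = 2 − (−7)/4 = 15/4.
F(15/4) = 49/16, F'(15/4) = 15/2, so u₂ = (15/4) − (49/16)/(15/2) = 401/120.

401/120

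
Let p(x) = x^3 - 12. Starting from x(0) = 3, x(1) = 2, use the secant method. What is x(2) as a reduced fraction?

42/19

p(3) = 15, p(2) = -4. x(2) = 2 - (-4)·(2 - 3)/((-4) - 15) = 42/19.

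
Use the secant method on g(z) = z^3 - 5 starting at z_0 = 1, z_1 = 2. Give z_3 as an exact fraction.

265/157

g(1) = -4, g(2) = 3. z_2 = 2 - 3·(2 - 1)/(3 - (-4)) = 11/7.
g(2) = 3, g(11/7) = -384/343. z_3 = (11/7) - (-384/343)·((11/7) - 2)/((-384/343) - 3) = 265/157.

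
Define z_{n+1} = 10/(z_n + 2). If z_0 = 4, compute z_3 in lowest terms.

z_1 = 10/(4 + 2) = 5/3.
z_2 = 10/(5/3 + 2) = 30/11.
z_3 = 10/(30/11 + 2) = 55/26.

55/26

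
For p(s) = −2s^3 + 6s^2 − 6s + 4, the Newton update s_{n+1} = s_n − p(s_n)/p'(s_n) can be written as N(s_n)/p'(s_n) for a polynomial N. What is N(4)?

p'(s) = −6s^2 + 12s − 6.
N(s) = s·p'(s) − p(s) = s·(−6s^2 + 12s − 6) − (−2s^3 + 6s^2 − 6s + 4) = −4s^3 + 6s^2 − 4.
N(4) = −164.

−164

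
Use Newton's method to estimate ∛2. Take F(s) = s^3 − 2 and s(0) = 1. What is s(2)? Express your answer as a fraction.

91/72

F'(s) = 3s^2.
F(1) = −1, F'(1) = 3, so s(1) = 1 − (−1)/3 = 4/3.
F(4/3) = 10/27, F'(4/3) = 16/3, so s(2) = (4/3) − (10/27)/(16/3) = 91/72.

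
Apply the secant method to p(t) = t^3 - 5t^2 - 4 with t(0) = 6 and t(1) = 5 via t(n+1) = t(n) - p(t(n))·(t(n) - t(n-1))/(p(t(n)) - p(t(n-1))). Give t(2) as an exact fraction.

p(6) = 32, p(5) = -4. t(2) = 5 - (-4)·(5 - 6)/((-4) - 32) = 46/9.

46/9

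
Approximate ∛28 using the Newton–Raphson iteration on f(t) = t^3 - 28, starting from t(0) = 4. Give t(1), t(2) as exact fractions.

t(1) = 13/4, t(2) = 1031/338

f'(t) = 3t^2.
f(4) = 36, f'(4) = 48, so t(1) = 4 - 36/48 = 13/4.
f(13/4) = 405/64, f'(13/4) = 507/16, so t(2) = (13/4) - (405/64)/(507/16) = 1031/338.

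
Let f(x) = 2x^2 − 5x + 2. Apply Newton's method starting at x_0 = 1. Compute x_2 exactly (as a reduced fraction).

2/5

f'(x) = 4x − 5.
f(1) = −1, f'(1) = −1, so x_1 = 1 − (−1)/(−1) = 0.
f(0) = 2, f'(0) = −5, so x_2 = 0 − 2/(−5) = 2/5.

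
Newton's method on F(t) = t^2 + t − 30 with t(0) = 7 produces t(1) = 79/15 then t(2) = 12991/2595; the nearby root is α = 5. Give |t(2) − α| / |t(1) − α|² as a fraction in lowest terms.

t(1) − α = 79/15 − 5 = 4/15, so |t(1) − α| = 4/15.
t(2) − α = 12991/2595 − 5 = 16/2595, so |t(2) − α| = 16/2595.
|t(1) − α|² = 16/225.
Ratio = (16/2595) / (16/225) = 15/173.

15/173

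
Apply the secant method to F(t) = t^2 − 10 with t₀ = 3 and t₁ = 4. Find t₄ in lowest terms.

3488/1103

F(3) = −1, F(4) = 6. t₂ = 4 − 6·(4 − 3)/(6 − (−1)) = 22/7.
F(4) = 6, F(22/7) = −6/49. t₃ = (22/7) − (−6/49)·((22/7) − 4)/((−6/49) − 6) = 79/25.
F(22/7) = −6/49, F(79/25) = −9/625. t₄ = (79/25) − (−9/625)·((79/25) − (22/7))/((−9/625) − (−6/49)) = 3488/1103.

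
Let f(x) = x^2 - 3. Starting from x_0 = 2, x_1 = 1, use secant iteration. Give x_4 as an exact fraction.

f(2) = 1, f(1) = -2. x_2 = 1 - (-2)·(1 - 2)/((-2) - 1) = 5/3.
f(1) = -2, f(5/3) = -2/9. x_3 = (5/3) - (-2/9)·((5/3) - 1)/((-2/9) - (-2)) = 7/4.
f(5/3) = -2/9, f(7/4) = 1/16. x_4 = (7/4) - (1/16)·((7/4) - (5/3))/((1/16) - (-2/9)) = 71/41.

71/41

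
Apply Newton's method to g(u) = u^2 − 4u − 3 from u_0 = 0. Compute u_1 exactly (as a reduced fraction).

g'(u) = 2u − 4.
g(0) = −3, g'(0) = −4, so u_1 = 0 − (−3)/(−4) = −3/4.

−3/4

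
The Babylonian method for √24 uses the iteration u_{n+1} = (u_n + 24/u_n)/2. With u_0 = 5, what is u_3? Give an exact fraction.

46099201/9409960

u_1 = (5 + 24/5)/2 = 49/10.
u_2 = (49/10 + 24/(49/10))/2 = 4801/980.
u_3 = (4801/980 + 24/(4801/980))/2 = 46099201/9409960.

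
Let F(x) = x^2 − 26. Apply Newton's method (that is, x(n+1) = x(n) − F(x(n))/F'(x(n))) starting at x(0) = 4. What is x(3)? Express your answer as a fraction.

F'(x) = 2x.
F(4) = −10, F'(4) = 8, so x(1) = 4 − (−10)/8 = 21/4.
F(21/4) = 25/16, F'(21/4) = 21/2, so x(2) = (21/4) − (25/16)/(21/2) = 857/168.
F(857/168) = 625/28224, F'(857/168) = 857/84, so x(3) = (857/168) − (625/28224)/(857/84) = 1468273/287952.

1468273/287952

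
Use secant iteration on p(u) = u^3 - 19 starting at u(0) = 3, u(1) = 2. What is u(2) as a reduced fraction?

49/19

p(3) = 8, p(2) = -11. u(2) = 2 - (-11)·(2 - 3)/((-11) - 8) = 49/19.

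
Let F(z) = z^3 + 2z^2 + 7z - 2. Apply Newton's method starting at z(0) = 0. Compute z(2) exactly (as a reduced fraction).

F'(z) = 3z^2 + 4z + 7.
F(0) = -2, F'(0) = 7, so z(1) = 0 - (-2)/7 = 2/7.
F(2/7) = 64/343, F'(2/7) = 411/49, so z(2) = (2/7) - (64/343)/(411/49) = 758/2877.

758/2877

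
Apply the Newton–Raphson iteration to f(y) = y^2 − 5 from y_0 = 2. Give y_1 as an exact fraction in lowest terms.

f'(y) = 2y.
f(2) = −1, f'(2) = 4, so y_1 = 2 − (−1)/4 = 9/4.

9/4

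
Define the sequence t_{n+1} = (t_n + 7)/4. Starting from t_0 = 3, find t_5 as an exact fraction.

1195/512

t_1 = (3 + 7)/4 = 5/2.
t_2 = ((5/2) + 7)/4 = 19/8.
t_3 = ((19/8) + 7)/4 = 75/32.
t_4 = ((75/32) + 7)/4 = 299/128.
t_5 = ((299/128) + 7)/4 = 1195/512.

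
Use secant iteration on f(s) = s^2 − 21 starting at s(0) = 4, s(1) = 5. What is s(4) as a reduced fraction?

f(4) = −5, f(5) = 4. s(2) = 5 − 4·(5 − 4)/(4 − (−5)) = 41/9.
f(5) = 4, f(41/9) = −20/81. s(3) = (41/9) − (−20/81)·((41/9) − 5)/((−20/81) − 4) = 197/43.
f(41/9) = −20/81, f(197/43) = −20/1849. s(4) = (197/43) − (−20/1849)·((197/43) − (41/9))/((−20/1849) − (−20/81)) = 4051/884.

4051/884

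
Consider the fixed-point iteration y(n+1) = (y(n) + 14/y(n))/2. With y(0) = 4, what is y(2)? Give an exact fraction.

449/120

y(1) = (4 + 14/4)/2 = 15/4.
y(2) = (15/4 + 14/(15/4))/2 = 449/120.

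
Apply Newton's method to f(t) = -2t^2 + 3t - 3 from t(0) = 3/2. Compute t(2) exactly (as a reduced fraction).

5/2

f'(t) = -4t + 3.
f(3/2) = -3, f'(3/2) = -3, so t(1) = (3/2) - (-3)/(-3) = 1/2.
f(1/2) = -2, f'(1/2) = 1, so t(2) = (1/2) - (-2)/1 = 5/2.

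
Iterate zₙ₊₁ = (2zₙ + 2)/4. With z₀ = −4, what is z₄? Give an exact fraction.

z₁ = (2·(−4) + 2)/4 = −3/2.
z₂ = (2·(−3/2) + 2)/4 = −1/4.
z₃ = (2·(−1/4) + 2)/4 = 3/8.
z₄ = (2·(3/8) + 2)/4 = 11/16.

11/16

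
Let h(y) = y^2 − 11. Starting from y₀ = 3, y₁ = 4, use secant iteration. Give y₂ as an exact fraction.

23/7

h(3) = −2, h(4) = 5. y₂ = 4 − 5·(4 − 3)/(5 − (−2)) = 23/7.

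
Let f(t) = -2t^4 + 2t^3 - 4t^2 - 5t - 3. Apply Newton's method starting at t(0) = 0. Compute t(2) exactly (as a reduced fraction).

f'(t) = -8t^3 + 6t^2 - 8t - 5.
f(0) = -3, f'(0) = -5, so t(1) = 0 - (-3)/(-5) = -3/5.
f(-3/5) = -1332/625, f'(-3/5) = 461/125, so t(2) = (-3/5) - (-1332/625)/(461/125) = -51/2305.

-51/2305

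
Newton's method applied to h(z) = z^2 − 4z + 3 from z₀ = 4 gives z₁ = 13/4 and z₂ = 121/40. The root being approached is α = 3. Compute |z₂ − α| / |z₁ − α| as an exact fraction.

1/10

z₁ − α = 13/4 − 3 = 1/4, so |z₁ − α| = 1/4.
z₂ − α = 121/40 − 3 = 1/40, so |z₂ − α| = 1/40.
Ratio = (1/40) / (1/4) = 1/10.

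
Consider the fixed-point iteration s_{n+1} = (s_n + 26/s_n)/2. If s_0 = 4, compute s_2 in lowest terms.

857/168

s_1 = (4 + 26/4)/2 = 21/4.
s_2 = (21/4 + 26/(21/4))/2 = 857/168.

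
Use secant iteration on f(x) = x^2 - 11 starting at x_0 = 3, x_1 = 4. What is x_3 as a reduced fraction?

f(3) = -2, f(4) = 5. x_2 = 4 - 5·(4 - 3)/(5 - (-2)) = 23/7.
f(4) = 5, f(23/7) = -10/49. x_3 = (23/7) - (-10/49)·((23/7) - 4)/((-10/49) - 5) = 169/51.

169/51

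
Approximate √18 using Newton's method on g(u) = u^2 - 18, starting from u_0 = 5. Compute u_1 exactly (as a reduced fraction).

43/10

g'(u) = 2u.
g(5) = 7, g'(5) = 10, so u_1 = 5 - 7/10 = 43/10.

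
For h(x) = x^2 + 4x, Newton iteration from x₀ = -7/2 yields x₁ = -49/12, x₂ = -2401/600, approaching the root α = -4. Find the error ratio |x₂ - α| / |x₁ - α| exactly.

1/50

x₁ - α = -49/12 - (-4) = -49/12 + 4 = -1/12, so |x₁ - α| = 1/12.
x₂ - α = -2401/600 - (-4) = -2401/600 + 4 = -1/600, so |x₂ - α| = 1/600.
Ratio = (1/600) / (1/12) = 1/50.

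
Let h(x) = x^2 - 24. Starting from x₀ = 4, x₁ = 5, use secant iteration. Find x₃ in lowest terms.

h(4) = -8, h(5) = 1. x₂ = 5 - 1·(5 - 4)/(1 - (-8)) = 44/9.
h(5) = 1, h(44/9) = -8/81. x₃ = (44/9) - (-8/81)·((44/9) - 5)/((-8/81) - 1) = 436/89.

436/89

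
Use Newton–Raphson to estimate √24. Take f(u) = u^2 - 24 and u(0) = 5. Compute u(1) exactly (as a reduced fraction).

49/10

f'(u) = 2u.
f(5) = 1, f'(5) = 10, so u(1) = 5 - 1/10 = 49/10.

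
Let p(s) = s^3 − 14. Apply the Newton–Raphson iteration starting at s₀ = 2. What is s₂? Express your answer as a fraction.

p'(s) = 3s^2.
p(2) = −6, p'(2) = 12, so s₁ = 2 − (−6)/12 = 5/2.
p(5/2) = 13/8, p'(5/2) = 75/4, so s₂ = (5/2) − (13/8)/(75/4) = 181/75.

181/75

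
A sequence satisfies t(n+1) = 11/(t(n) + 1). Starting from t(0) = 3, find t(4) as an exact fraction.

t(1) = 11/(3 + 1) = 11/4.
t(2) = 11/(11/4 + 1) = 44/15.
t(3) = 11/(44/15 + 1) = 165/59.
t(4) = 11/(165/59 + 1) = 649/224.

649/224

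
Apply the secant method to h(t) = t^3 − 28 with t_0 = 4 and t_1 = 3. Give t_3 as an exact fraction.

h(4) = 36, h(3) = −1. t_2 = 3 − (−1)·(3 − 4)/((−1) − 36) = 112/37.
h(3) = −1, h(112/37) = −13356/50653. t_3 = (112/37) − (−13356/50653)·((112/37) − 3)/((−13356/50653) − (−1)) = 113260/37297.

113260/37297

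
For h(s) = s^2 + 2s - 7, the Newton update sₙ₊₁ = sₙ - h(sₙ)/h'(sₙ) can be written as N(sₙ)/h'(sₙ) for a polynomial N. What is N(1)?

h'(s) = 2s + 2.
N(s) = s·h'(s) - h(s) = s·(2s + 2) - (s^2 + 2s - 7) = s^2 + 7.
N(1) = 8.

8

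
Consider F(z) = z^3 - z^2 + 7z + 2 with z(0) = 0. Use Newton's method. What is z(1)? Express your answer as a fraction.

-2/7

F'(z) = 3z^2 - 2z + 7.
F(0) = 2, F'(0) = 7, so z(1) = 0 - 2/7 = -2/7.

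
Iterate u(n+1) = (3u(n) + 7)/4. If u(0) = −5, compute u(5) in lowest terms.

1063/256

u(1) = (3·(−5) + 7)/4 = −2.
u(2) = (3·(−2) + 7)/4 = 1/4.
u(3) = (3·(1/4) + 7)/4 = 31/16.
u(4) = (3·(31/16) + 7)/4 = 205/64.
u(5) = (3·(205/64) + 7)/4 = 1063/256.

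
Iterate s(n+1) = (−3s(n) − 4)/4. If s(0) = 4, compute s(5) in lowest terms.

s(1) = (−3·4 − 4)/4 = −4.
s(2) = (−3·(−4) − 4)/4 = 2.
s(3) = (−3·2 − 4)/4 = −5/2.
s(4) = (−3·(−5/2) − 4)/4 = 7/8.
s(5) = (−3·(7/8) − 4)/4 = −53/32.

−53/32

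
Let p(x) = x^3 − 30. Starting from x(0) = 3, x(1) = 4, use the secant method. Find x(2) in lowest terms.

114/37

p(3) = −3, p(4) = 34. x(2) = 4 − 34·(4 − 3)/(34 − (−3)) = 114/37.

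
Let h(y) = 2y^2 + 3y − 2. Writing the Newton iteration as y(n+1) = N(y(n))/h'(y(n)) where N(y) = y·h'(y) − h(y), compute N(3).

h'(y) = 4y + 3.
N(y) = y·h'(y) − h(y) = y·(4y + 3) − (2y^2 + 3y − 2) = 2y^2 + 2.
N(3) = 20.

20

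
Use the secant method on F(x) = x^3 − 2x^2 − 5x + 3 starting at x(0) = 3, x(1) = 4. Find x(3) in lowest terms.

2248/697

F(3) = −3, F(4) = 15. x(2) = 4 − 15·(4 − 3)/(15 − (−3)) = 19/6.
F(4) = 15, F(19/6) = −245/216. x(3) = (19/6) − (−245/216)·((19/6) − 4)/((−245/216) − 15) = 2248/697.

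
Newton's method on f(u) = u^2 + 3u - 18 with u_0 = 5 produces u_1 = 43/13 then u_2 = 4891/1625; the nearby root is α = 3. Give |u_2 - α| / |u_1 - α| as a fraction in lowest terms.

4/125

u_1 - α = 43/13 - 3 = 4/13, so |u_1 - α| = 4/13.
u_2 - α = 4891/1625 - 3 = 16/1625, so |u_2 - α| = 16/1625.
Ratio = (16/1625) / (4/13) = 4/125.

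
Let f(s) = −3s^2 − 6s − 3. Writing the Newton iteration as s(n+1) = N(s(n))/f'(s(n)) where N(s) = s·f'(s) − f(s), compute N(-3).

f'(s) = −6s − 6.
N(s) = s·f'(s) − f(s) = s·(−6s − 6) − (−3s^2 − 6s − 3) = −3s^2 + 3.
N(-3) = −24.

−24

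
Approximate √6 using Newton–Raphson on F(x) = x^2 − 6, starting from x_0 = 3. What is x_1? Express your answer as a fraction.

F'(x) = 2x.
F(3) = 3, F'(3) = 6, so x_1 = 3 − 3/6 = 5/2.

5/2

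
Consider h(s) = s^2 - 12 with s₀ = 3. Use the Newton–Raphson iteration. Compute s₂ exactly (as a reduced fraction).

h'(s) = 2s.
h(3) = -3, h'(3) = 6, so s₁ = 3 - (-3)/6 = 7/2.
h(7/2) = 1/4, h'(7/2) = 7, so s₂ = (7/2) - (1/4)/7 = 97/28.

97/28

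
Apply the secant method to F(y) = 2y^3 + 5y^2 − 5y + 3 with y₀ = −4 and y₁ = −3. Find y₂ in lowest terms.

F(−4) = −25, F(−3) = 9. y₂ = (−3) − 9·((−3) − (−4))/(9 − (−25)) = −111/34.

−111/34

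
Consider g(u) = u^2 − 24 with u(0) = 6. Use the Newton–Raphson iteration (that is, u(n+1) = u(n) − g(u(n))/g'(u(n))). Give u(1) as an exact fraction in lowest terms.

5

g'(u) = 2u.
g(6) = 12, g'(6) = 12, so u(1) = 6 − 12/12 = 5.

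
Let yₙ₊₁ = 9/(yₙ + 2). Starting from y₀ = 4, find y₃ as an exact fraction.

63/32

y₁ = 9/(4 + 2) = 3/2.
y₂ = 9/(3/2 + 2) = 18/7.
y₃ = 9/(18/7 + 2) = 63/32.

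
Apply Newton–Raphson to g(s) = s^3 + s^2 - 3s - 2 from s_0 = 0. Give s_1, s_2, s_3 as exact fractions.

g'(s) = 3s^2 + 2s - 3.
g(0) = -2, g'(0) = -3, so s_1 = 0 - (-2)/(-3) = -2/3.
g(-2/3) = 4/27, g'(-2/3) = -3, so s_2 = (-2/3) - (4/27)/(-3) = -50/81.
g(-50/81) = -1232/531441, g'(-50/81) = -6761/2187, so s_3 = (-50/81) - (-1232/531441)/(-6761/2187) = -1015382/1642923.

s_1 = -2/3, s_2 = -50/81, s_3 = -1015382/1642923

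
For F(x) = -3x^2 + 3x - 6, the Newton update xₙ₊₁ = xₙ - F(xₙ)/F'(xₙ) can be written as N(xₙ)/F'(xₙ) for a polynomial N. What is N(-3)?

-21

F'(x) = -6x + 3.
N(x) = x·F'(x) - F(x) = x·(-6x + 3) - (-3x^2 + 3x - 6) = -3x^2 + 6.
N(-3) = -21.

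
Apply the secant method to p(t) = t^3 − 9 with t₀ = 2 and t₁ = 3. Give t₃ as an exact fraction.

1609/777

p(2) = −1, p(3) = 18. t₂ = 3 − 18·(3 − 2)/(18 − (−1)) = 39/19.
p(3) = 18, p(39/19) = −2412/6859. t₃ = (39/19) − (−2412/6859)·((39/19) − 3)/((−2412/6859) − 18) = 1609/777.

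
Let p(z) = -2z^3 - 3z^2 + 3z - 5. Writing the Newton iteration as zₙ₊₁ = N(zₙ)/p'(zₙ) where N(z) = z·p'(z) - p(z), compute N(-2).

p'(z) = -6z^2 - 6z + 3.
N(z) = z·p'(z) - p(z) = z·(-6z^2 - 6z + 3) - (-2z^3 - 3z^2 + 3z - 5) = -4z^3 - 3z^2 + 5.
N(-2) = 25.

25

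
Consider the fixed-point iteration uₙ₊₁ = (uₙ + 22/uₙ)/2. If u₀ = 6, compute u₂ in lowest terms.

1633/348

u₁ = (6 + 22/6)/2 = 29/6.
u₂ = (29/6 + 22/(29/6))/2 = 1633/348.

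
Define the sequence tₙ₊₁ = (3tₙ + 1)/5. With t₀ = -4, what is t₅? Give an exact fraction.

469/3125

t₁ = (3·(-4) + 1)/5 = -11/5.
t₂ = (3·(-11/5) + 1)/5 = -28/25.
t₃ = (3·(-28/25) + 1)/5 = -59/125.
t₄ = (3·(-59/125) + 1)/5 = -52/625.
t₅ = (3·(-52/625) + 1)/5 = 469/3125.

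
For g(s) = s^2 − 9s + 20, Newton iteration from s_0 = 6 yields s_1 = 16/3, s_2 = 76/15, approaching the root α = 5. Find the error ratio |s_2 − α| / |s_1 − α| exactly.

1/5

s_1 − α = 16/3 − 5 = 1/3, so |s_1 − α| = 1/3.
s_2 − α = 76/15 − 5 = 1/15, so |s_2 − α| = 1/15.
Ratio = (1/15) / (1/3) = 1/5.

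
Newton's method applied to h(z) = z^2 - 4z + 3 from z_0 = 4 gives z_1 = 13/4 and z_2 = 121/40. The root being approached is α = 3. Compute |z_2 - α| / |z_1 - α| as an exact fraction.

z_1 - α = 13/4 - 3 = 1/4, so |z_1 - α| = 1/4.
z_2 - α = 121/40 - 3 = 1/40, so |z_2 - α| = 1/40.
Ratio = (1/40) / (1/4) = 1/10.

1/10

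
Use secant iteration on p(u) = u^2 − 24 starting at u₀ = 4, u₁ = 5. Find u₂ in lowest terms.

p(4) = −8, p(5) = 1. u₂ = 5 − 1·(5 − 4)/(1 − (−8)) = 44/9.

44/9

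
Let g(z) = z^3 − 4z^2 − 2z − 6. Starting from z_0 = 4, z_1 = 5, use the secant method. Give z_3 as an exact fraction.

g(4) = −14, g(5) = 9. z_2 = 5 − 9·(5 − 4)/(9 − (−14)) = 106/23.
g(5) = 9, g(106/23) = −27846/12167. z_3 = (106/23) − (−27846/12167)·((106/23) − 5)/((−27846/12167) − 9) = 23848/5087.

23848/5087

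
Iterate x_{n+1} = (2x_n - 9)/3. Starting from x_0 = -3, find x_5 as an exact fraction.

x_1 = (2·(-3) - 9)/3 = -5.
x_2 = (2·(-5) - 9)/3 = -19/3.
x_3 = (2·(-19/3) - 9)/3 = -65/9.
x_4 = (2·(-65/9) - 9)/3 = -211/27.
x_5 = (2·(-211/27) - 9)/3 = -665/81.

-665/81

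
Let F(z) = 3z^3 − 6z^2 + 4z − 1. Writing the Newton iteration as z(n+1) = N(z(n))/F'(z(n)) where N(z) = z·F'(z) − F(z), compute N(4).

F'(z) = 9z^2 − 12z + 4.
N(z) = z·F'(z) − F(z) = z·(9z^2 − 12z + 4) − (3z^3 − 6z^2 + 4z − 1) = 6z^3 − 6z^2 + 1.
N(4) = 289.

289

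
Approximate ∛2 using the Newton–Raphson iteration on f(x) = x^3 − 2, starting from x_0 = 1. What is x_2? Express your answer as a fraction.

f'(x) = 3x^2.
f(1) = −1, f'(1) = 3, so x_1 = 1 − (−1)/3 = 4/3.
f(4/3) = 10/27, f'(4/3) = 16/3, so x_2 = (4/3) − (10/27)/(16/3) = 91/72.

91/72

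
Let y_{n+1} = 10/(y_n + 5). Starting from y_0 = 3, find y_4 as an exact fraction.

y_1 = 10/(3 + 5) = 5/4.
y_2 = 10/(5/4 + 5) = 8/5.
y_3 = 10/(8/5 + 5) = 50/33.
y_4 = 10/(50/33 + 5) = 66/43.

66/43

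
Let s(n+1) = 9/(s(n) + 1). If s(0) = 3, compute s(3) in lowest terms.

s(1) = 9/(3 + 1) = 9/4.
s(2) = 9/(9/4 + 1) = 36/13.
s(3) = 9/(36/13 + 1) = 117/49.

117/49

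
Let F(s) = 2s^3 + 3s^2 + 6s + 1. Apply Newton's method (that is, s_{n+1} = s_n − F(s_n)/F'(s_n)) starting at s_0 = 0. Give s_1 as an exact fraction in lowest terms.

−1/6

F'(s) = 6s^2 + 6s + 6.
F(0) = 1, F'(0) = 6, so s_1 = 0 − 1/6 = −1/6.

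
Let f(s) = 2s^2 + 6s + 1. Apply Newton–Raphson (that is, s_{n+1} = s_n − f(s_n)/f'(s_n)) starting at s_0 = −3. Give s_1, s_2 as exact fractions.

f'(s) = 4s + 6.
f(−3) = 1, f'(−3) = −6, so s_1 = (−3) − 1/(−6) = −17/6.
f(−17/6) = 1/18, f'(−17/6) = −16/3, so s_2 = (−17/6) − (1/18)/(−16/3) = −271/96.

s_1 = −17/6, s_2 = −271/96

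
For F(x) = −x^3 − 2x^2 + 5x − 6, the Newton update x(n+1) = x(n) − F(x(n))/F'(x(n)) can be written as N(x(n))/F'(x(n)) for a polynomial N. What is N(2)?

F'(x) = −3x^2 − 4x + 5.
N(x) = x·F'(x) − F(x) = x·(−3x^2 − 4x + 5) − (−x^3 − 2x^2 + 5x − 6) = −2x^3 − 2x^2 + 6.
N(2) = −18.

−18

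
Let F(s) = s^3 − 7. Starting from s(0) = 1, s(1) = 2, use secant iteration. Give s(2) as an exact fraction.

13/7

F(1) = −6, F(2) = 1. s(2) = 2 − 1·(2 − 1)/(1 − (−6)) = 13/7.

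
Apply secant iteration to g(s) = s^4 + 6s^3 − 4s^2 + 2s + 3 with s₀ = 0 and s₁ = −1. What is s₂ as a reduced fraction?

g(0) = 3, g(−1) = −8. s₂ = (−1) − (−8)·((−1) − 0)/((−8) − 3) = −3/11.

−3/11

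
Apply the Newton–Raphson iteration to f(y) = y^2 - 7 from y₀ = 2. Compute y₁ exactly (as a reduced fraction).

11/4

f'(y) = 2y.
f(2) = -3, f'(2) = 4, so y₁ = 2 - (-3)/4 = 11/4.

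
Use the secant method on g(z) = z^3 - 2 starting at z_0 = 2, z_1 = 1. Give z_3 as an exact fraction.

g(2) = 6, g(1) = -1. z_2 = 1 - (-1)·(1 - 2)/((-1) - 6) = 8/7.
g(1) = -1, g(8/7) = -174/343. z_3 = (8/7) - (-174/343)·((8/7) - 1)/((-174/343) - (-1)) = 218/169.

218/169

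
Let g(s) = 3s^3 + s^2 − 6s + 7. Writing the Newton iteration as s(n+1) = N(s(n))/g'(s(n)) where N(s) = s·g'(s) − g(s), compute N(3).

g'(s) = 9s^2 + 2s − 6.
N(s) = s·g'(s) − g(s) = s·(9s^2 + 2s − 6) − (3s^3 + s^2 − 6s + 7) = 6s^3 + s^2 − 7.
N(3) = 164.

164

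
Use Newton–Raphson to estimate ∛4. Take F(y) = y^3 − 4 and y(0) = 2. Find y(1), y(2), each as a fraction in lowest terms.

F'(y) = 3y^2.
F(2) = 4, F'(2) = 12, so y(1) = 2 − 4/12 = 5/3.
F(5/3) = 17/27, F'(5/3) = 25/3, so y(2) = (5/3) − (17/27)/(25/3) = 358/225.

y(1) = 5/3, y(2) = 358/225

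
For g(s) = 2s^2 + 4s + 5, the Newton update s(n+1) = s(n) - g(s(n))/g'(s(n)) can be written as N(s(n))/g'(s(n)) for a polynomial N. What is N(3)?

g'(s) = 4s + 4.
N(s) = s·g'(s) - g(s) = s·(4s + 4) - (2s^2 + 4s + 5) = 2s^2 - 5.
N(3) = 13.

13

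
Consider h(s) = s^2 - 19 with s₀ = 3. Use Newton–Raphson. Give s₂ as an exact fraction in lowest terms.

367/84

h'(s) = 2s.
h(3) = -10, h'(3) = 6, so s₁ = 3 - (-10)/6 = 14/3.
h(14/3) = 25/9, h'(14/3) = 28/3, so s₂ = (14/3) - (25/9)/(28/3) = 367/84.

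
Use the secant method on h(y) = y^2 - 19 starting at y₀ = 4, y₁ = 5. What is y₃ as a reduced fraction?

61/14

h(4) = -3, h(5) = 6. y₂ = 5 - 6·(5 - 4)/(6 - (-3)) = 13/3.
h(5) = 6, h(13/3) = -2/9. y₃ = (13/3) - (-2/9)·((13/3) - 5)/((-2/9) - 6) = 61/14.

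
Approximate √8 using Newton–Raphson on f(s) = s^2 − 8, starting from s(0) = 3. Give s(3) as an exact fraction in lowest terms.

f'(s) = 2s.
f(3) = 1, f'(3) = 6, so s(1) = 3 − 1/6 = 17/6.
f(17/6) = 1/36, f'(17/6) = 17/3, so s(2) = (17/6) − (1/36)/(17/3) = 577/204.
f(577/204) = 1/41616, f'(577/204) = 577/102, so s(3) = (577/204) − (1/41616)/(577/102) = 665857/235416.

665857/235416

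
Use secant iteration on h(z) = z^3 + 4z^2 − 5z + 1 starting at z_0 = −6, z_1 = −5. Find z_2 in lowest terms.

h(−6) = −41, h(−5) = 1. z_2 = (−5) − 1·((−5) − (−6))/(1 − (−41)) = −211/42.

−211/42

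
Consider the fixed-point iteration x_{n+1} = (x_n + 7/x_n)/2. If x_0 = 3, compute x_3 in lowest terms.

32257/12192

x_1 = (3 + 7/3)/2 = 8/3.
x_2 = (8/3 + 7/(8/3))/2 = 127/48.
x_3 = (127/48 + 7/(127/48))/2 = 32257/12192.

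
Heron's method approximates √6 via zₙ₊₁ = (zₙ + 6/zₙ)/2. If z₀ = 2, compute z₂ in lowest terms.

49/20

z₁ = (2 + 6/2)/2 = 5/2.
z₂ = (5/2 + 6/(5/2))/2 = 49/20.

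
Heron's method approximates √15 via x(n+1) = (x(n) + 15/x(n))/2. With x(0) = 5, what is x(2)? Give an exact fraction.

x(1) = (5 + 15/5)/2 = 4.
x(2) = (4 + 15/4)/2 = 31/8.

31/8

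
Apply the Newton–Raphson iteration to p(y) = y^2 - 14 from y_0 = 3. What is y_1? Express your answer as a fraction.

p'(y) = 2y.
p(3) = -5, p'(3) = 6, so y_1 = 3 - (-5)/6 = 23/6.

23/6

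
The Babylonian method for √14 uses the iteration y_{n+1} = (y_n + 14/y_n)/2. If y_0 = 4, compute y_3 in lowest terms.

y_1 = (4 + 14/4)/2 = 15/4.
y_2 = (15/4 + 14/(15/4))/2 = 449/120.
y_3 = (449/120 + 14/(449/120))/2 = 403201/107760.

403201/107760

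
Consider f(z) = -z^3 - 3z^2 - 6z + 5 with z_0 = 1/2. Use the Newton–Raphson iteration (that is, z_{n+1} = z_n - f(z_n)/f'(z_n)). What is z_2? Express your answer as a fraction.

967/1586

f'(z) = -3z^2 - 6z - 6.
f(1/2) = 9/8, f'(1/2) = -39/4, so z_1 = (1/2) - (9/8)/(-39/4) = 8/13.
f(8/13) = -135/2197, f'(8/13) = -1830/169, so z_2 = (8/13) - (-135/2197)/(-1830/169) = 967/1586.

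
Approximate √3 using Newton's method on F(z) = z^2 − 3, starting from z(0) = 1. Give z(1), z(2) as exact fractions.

z(1) = 2, z(2) = 7/4

F'(z) = 2z.
F(1) = −2, F'(1) = 2, so z(1) = 1 − (−2)/2 = 2.
F(2) = 1, F'(2) = 4, so z(2) = 2 − 1/4 = 7/4.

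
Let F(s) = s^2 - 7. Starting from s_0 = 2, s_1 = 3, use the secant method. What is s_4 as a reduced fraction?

971/367

F(2) = -3, F(3) = 2. s_2 = 3 - 2·(3 - 2)/(2 - (-3)) = 13/5.
F(3) = 2, F(13/5) = -6/25. s_3 = (13/5) - (-6/25)·((13/5) - 3)/((-6/25) - 2) = 37/14.
F(13/5) = -6/25, F(37/14) = -3/196. s_4 = (37/14) - (-3/196)·((37/14) - (13/5))/((-3/196) - (-6/25)) = 971/367.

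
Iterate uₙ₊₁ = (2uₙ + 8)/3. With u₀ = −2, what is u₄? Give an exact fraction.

u₁ = (2·(−2) + 8)/3 = 4/3.
u₂ = (2·(4/3) + 8)/3 = 32/9.
u₃ = (2·(32/9) + 8)/3 = 136/27.
u₄ = (2·(136/27) + 8)/3 = 488/81.

488/81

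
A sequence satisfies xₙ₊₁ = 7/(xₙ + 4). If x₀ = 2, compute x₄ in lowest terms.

x₁ = 7/(2 + 4) = 7/6.
x₂ = 7/(7/6 + 4) = 42/31.
x₃ = 7/(42/31 + 4) = 217/166.
x₄ = 7/(217/166 + 4) = 1162/881.

1162/881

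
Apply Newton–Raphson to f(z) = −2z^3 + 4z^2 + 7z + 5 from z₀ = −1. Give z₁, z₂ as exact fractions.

z₁ = −3/7, z₂ = −1355/847

f'(z) = −6z^2 + 8z + 7.
f(−1) = 4, f'(−1) = −7, so z₁ = (−1) − 4/(−7) = −3/7.
f(−3/7) = 992/343, f'(−3/7) = 121/49, so z₂ = (−3/7) − (992/343)/(121/49) = −1355/847.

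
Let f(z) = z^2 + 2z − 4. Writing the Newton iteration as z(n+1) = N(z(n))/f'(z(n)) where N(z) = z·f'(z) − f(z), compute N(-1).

5

f'(z) = 2z + 2.
N(z) = z·f'(z) − f(z) = z·(2z + 2) − (z^2 + 2z − 4) = z^2 + 4.
N(-1) = 5.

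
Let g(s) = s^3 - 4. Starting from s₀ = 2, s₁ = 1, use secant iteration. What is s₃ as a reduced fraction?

g(2) = 4, g(1) = -3. s₂ = 1 - (-3)·(1 - 2)/((-3) - 4) = 10/7.
g(1) = -3, g(10/7) = -372/343. s₃ = (10/7) - (-372/343)·((10/7) - 1)/((-372/343) - (-3)) = 122/73.

122/73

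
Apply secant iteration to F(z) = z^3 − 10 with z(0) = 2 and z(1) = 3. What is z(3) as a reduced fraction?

15250/7129

F(2) = −2, F(3) = 17. z(2) = 3 − 17·(3 − 2)/(17 − (−2)) = 40/19.
F(3) = 17, F(40/19) = −4590/6859. z(3) = (40/19) − (−4590/6859)·((40/19) − 3)/((−4590/6859) − 17) = 15250/7129.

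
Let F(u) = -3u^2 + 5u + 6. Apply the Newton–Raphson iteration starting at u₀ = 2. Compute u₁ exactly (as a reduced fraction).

F'(u) = -6u + 5.
F(2) = 4, F'(2) = -7, so u₁ = 2 - 4/(-7) = 18/7.

18/7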